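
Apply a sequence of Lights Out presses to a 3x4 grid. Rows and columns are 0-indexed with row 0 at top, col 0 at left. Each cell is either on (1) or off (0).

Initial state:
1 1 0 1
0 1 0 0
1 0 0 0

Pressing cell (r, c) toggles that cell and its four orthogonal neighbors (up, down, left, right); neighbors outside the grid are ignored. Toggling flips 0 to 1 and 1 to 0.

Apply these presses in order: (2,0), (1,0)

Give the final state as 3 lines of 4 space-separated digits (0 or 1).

Answer: 0 1 0 1
0 0 0 0
1 1 0 0

Derivation:
After press 1 at (2,0):
1 1 0 1
1 1 0 0
0 1 0 0

After press 2 at (1,0):
0 1 0 1
0 0 0 0
1 1 0 0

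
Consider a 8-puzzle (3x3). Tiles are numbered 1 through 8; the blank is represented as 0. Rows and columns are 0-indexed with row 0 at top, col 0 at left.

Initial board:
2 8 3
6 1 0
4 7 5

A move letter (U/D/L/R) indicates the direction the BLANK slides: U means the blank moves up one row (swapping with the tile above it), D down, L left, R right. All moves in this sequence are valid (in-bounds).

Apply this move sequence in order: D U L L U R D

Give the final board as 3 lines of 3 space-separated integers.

After move 1 (D):
2 8 3
6 1 5
4 7 0

After move 2 (U):
2 8 3
6 1 0
4 7 5

After move 3 (L):
2 8 3
6 0 1
4 7 5

After move 4 (L):
2 8 3
0 6 1
4 7 5

After move 5 (U):
0 8 3
2 6 1
4 7 5

After move 6 (R):
8 0 3
2 6 1
4 7 5

After move 7 (D):
8 6 3
2 0 1
4 7 5

Answer: 8 6 3
2 0 1
4 7 5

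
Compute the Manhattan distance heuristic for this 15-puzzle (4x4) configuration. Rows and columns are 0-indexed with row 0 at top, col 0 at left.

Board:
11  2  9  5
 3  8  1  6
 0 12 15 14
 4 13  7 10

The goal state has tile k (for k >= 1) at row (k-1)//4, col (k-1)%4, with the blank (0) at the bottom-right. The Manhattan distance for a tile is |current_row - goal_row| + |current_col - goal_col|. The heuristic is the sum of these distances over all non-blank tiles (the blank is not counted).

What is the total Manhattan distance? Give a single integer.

Answer: 40

Derivation:
Tile 11: (0,0)->(2,2) = 4
Tile 2: (0,1)->(0,1) = 0
Tile 9: (0,2)->(2,0) = 4
Tile 5: (0,3)->(1,0) = 4
Tile 3: (1,0)->(0,2) = 3
Tile 8: (1,1)->(1,3) = 2
Tile 1: (1,2)->(0,0) = 3
Tile 6: (1,3)->(1,1) = 2
Tile 12: (2,1)->(2,3) = 2
Tile 15: (2,2)->(3,2) = 1
Tile 14: (2,3)->(3,1) = 3
Tile 4: (3,0)->(0,3) = 6
Tile 13: (3,1)->(3,0) = 1
Tile 7: (3,2)->(1,2) = 2
Tile 10: (3,3)->(2,1) = 3
Sum: 4 + 0 + 4 + 4 + 3 + 2 + 3 + 2 + 2 + 1 + 3 + 6 + 1 + 2 + 3 = 40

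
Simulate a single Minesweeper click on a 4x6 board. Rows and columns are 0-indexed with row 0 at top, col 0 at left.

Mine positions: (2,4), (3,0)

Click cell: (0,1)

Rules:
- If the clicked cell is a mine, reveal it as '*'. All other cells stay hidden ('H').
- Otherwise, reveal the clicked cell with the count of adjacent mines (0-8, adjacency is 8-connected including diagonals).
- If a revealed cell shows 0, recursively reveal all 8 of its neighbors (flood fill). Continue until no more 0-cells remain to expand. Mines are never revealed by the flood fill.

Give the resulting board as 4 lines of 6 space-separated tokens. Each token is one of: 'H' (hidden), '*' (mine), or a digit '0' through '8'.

0 0 0 0 0 0
0 0 0 1 1 1
1 1 0 1 H H
H 1 0 1 H H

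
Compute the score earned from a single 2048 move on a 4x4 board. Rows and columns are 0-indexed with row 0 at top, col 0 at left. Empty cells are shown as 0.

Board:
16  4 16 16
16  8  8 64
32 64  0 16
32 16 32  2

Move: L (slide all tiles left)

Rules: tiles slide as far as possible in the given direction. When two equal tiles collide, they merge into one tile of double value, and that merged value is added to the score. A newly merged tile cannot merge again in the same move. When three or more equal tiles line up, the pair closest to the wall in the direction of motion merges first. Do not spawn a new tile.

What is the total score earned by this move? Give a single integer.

Slide left:
row 0: [16, 4, 16, 16] -> [16, 4, 32, 0]  score +32 (running 32)
row 1: [16, 8, 8, 64] -> [16, 16, 64, 0]  score +16 (running 48)
row 2: [32, 64, 0, 16] -> [32, 64, 16, 0]  score +0 (running 48)
row 3: [32, 16, 32, 2] -> [32, 16, 32, 2]  score +0 (running 48)
Board after move:
16  4 32  0
16 16 64  0
32 64 16  0
32 16 32  2

Answer: 48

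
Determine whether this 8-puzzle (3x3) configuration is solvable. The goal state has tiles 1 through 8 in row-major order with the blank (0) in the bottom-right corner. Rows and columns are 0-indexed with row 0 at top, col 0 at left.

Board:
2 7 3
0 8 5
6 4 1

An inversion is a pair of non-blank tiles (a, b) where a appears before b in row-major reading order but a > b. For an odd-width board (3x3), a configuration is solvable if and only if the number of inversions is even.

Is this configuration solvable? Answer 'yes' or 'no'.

Answer: yes

Derivation:
Inversions (pairs i<j in row-major order where tile[i] > tile[j] > 0): 16
16 is even, so the puzzle is solvable.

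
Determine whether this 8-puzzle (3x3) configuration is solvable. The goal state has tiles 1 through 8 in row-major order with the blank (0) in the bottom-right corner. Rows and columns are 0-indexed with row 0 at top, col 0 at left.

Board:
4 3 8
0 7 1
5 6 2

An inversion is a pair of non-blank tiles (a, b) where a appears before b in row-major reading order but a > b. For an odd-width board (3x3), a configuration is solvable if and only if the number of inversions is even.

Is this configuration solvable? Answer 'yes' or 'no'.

Answer: yes

Derivation:
Inversions (pairs i<j in row-major order where tile[i] > tile[j] > 0): 16
16 is even, so the puzzle is solvable.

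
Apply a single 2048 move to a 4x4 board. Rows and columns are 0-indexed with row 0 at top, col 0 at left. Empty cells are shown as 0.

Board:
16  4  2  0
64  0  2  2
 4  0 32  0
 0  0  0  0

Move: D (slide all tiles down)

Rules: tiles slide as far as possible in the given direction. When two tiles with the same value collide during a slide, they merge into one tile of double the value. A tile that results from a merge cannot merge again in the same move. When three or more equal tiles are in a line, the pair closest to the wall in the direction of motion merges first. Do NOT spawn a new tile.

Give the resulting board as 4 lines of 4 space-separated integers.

Answer:  0  0  0  0
16  0  0  0
64  0  4  0
 4  4 32  2

Derivation:
Slide down:
col 0: [16, 64, 4, 0] -> [0, 16, 64, 4]
col 1: [4, 0, 0, 0] -> [0, 0, 0, 4]
col 2: [2, 2, 32, 0] -> [0, 0, 4, 32]
col 3: [0, 2, 0, 0] -> [0, 0, 0, 2]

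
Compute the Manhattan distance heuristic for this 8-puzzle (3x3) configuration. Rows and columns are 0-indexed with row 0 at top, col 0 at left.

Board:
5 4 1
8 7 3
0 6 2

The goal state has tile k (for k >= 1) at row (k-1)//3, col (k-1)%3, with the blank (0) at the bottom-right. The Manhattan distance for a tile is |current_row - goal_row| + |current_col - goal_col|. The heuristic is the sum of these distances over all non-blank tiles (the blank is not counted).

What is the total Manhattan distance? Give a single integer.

Answer: 16

Derivation:
Tile 5: at (0,0), goal (1,1), distance |0-1|+|0-1| = 2
Tile 4: at (0,1), goal (1,0), distance |0-1|+|1-0| = 2
Tile 1: at (0,2), goal (0,0), distance |0-0|+|2-0| = 2
Tile 8: at (1,0), goal (2,1), distance |1-2|+|0-1| = 2
Tile 7: at (1,1), goal (2,0), distance |1-2|+|1-0| = 2
Tile 3: at (1,2), goal (0,2), distance |1-0|+|2-2| = 1
Tile 6: at (2,1), goal (1,2), distance |2-1|+|1-2| = 2
Tile 2: at (2,2), goal (0,1), distance |2-0|+|2-1| = 3
Sum: 2 + 2 + 2 + 2 + 2 + 1 + 2 + 3 = 16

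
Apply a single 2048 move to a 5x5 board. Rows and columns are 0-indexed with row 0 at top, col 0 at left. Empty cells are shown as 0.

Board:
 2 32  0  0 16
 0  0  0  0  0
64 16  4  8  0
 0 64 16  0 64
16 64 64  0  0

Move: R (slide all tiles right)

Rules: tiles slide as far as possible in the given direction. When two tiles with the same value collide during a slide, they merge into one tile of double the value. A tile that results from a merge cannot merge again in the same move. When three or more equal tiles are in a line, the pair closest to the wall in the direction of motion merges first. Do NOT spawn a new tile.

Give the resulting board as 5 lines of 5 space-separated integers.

Answer:   0   0   2  32  16
  0   0   0   0   0
  0  64  16   4   8
  0   0  64  16  64
  0   0   0  16 128

Derivation:
Slide right:
row 0: [2, 32, 0, 0, 16] -> [0, 0, 2, 32, 16]
row 1: [0, 0, 0, 0, 0] -> [0, 0, 0, 0, 0]
row 2: [64, 16, 4, 8, 0] -> [0, 64, 16, 4, 8]
row 3: [0, 64, 16, 0, 64] -> [0, 0, 64, 16, 64]
row 4: [16, 64, 64, 0, 0] -> [0, 0, 0, 16, 128]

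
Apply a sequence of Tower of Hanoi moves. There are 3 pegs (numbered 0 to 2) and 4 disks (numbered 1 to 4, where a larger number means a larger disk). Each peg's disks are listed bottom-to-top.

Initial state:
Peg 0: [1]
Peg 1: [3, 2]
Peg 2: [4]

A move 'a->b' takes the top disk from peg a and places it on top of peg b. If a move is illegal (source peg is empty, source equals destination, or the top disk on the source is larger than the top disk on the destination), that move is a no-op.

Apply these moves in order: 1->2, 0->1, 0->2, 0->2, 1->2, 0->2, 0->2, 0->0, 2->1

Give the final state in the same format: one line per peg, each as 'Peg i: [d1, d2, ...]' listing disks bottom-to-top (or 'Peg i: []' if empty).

Answer: Peg 0: []
Peg 1: [3, 1]
Peg 2: [4, 2]

Derivation:
After move 1 (1->2):
Peg 0: [1]
Peg 1: [3]
Peg 2: [4, 2]

After move 2 (0->1):
Peg 0: []
Peg 1: [3, 1]
Peg 2: [4, 2]

After move 3 (0->2):
Peg 0: []
Peg 1: [3, 1]
Peg 2: [4, 2]

After move 4 (0->2):
Peg 0: []
Peg 1: [3, 1]
Peg 2: [4, 2]

After move 5 (1->2):
Peg 0: []
Peg 1: [3]
Peg 2: [4, 2, 1]

After move 6 (0->2):
Peg 0: []
Peg 1: [3]
Peg 2: [4, 2, 1]

After move 7 (0->2):
Peg 0: []
Peg 1: [3]
Peg 2: [4, 2, 1]

After move 8 (0->0):
Peg 0: []
Peg 1: [3]
Peg 2: [4, 2, 1]

After move 9 (2->1):
Peg 0: []
Peg 1: [3, 1]
Peg 2: [4, 2]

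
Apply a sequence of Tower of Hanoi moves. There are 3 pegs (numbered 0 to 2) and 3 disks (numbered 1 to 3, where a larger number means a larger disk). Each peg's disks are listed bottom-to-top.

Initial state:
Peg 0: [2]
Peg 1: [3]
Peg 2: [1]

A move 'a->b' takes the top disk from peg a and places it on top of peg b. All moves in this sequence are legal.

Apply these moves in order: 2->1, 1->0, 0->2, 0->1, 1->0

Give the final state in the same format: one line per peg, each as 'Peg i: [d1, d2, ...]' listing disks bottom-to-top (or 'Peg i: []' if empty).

After move 1 (2->1):
Peg 0: [2]
Peg 1: [3, 1]
Peg 2: []

After move 2 (1->0):
Peg 0: [2, 1]
Peg 1: [3]
Peg 2: []

After move 3 (0->2):
Peg 0: [2]
Peg 1: [3]
Peg 2: [1]

After move 4 (0->1):
Peg 0: []
Peg 1: [3, 2]
Peg 2: [1]

After move 5 (1->0):
Peg 0: [2]
Peg 1: [3]
Peg 2: [1]

Answer: Peg 0: [2]
Peg 1: [3]
Peg 2: [1]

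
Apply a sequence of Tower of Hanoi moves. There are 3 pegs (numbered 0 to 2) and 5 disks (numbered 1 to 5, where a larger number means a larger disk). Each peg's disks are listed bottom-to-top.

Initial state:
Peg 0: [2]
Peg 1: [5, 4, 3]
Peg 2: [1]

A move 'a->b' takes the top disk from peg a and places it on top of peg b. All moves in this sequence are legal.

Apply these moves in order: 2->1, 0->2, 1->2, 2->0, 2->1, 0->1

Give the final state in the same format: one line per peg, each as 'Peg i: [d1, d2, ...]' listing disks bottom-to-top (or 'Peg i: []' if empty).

Answer: Peg 0: []
Peg 1: [5, 4, 3, 2, 1]
Peg 2: []

Derivation:
After move 1 (2->1):
Peg 0: [2]
Peg 1: [5, 4, 3, 1]
Peg 2: []

After move 2 (0->2):
Peg 0: []
Peg 1: [5, 4, 3, 1]
Peg 2: [2]

After move 3 (1->2):
Peg 0: []
Peg 1: [5, 4, 3]
Peg 2: [2, 1]

After move 4 (2->0):
Peg 0: [1]
Peg 1: [5, 4, 3]
Peg 2: [2]

After move 5 (2->1):
Peg 0: [1]
Peg 1: [5, 4, 3, 2]
Peg 2: []

After move 6 (0->1):
Peg 0: []
Peg 1: [5, 4, 3, 2, 1]
Peg 2: []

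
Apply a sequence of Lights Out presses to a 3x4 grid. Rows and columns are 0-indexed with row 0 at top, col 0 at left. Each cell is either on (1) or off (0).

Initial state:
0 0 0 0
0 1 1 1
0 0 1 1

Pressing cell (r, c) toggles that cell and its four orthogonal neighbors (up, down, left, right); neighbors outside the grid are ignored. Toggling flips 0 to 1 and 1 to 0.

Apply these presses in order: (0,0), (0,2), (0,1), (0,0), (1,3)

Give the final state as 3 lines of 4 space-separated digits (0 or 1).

Answer: 1 0 0 0
0 0 1 0
0 0 1 0

Derivation:
After press 1 at (0,0):
1 1 0 0
1 1 1 1
0 0 1 1

After press 2 at (0,2):
1 0 1 1
1 1 0 1
0 0 1 1

After press 3 at (0,1):
0 1 0 1
1 0 0 1
0 0 1 1

After press 4 at (0,0):
1 0 0 1
0 0 0 1
0 0 1 1

After press 5 at (1,3):
1 0 0 0
0 0 1 0
0 0 1 0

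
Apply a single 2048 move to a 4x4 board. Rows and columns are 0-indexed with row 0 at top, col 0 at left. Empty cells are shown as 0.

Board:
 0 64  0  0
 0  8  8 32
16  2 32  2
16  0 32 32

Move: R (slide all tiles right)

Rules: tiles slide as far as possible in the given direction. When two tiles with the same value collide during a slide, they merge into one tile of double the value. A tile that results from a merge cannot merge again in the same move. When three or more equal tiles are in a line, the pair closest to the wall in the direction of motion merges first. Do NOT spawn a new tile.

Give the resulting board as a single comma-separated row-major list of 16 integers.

Slide right:
row 0: [0, 64, 0, 0] -> [0, 0, 0, 64]
row 1: [0, 8, 8, 32] -> [0, 0, 16, 32]
row 2: [16, 2, 32, 2] -> [16, 2, 32, 2]
row 3: [16, 0, 32, 32] -> [0, 0, 16, 64]

Answer: 0, 0, 0, 64, 0, 0, 16, 32, 16, 2, 32, 2, 0, 0, 16, 64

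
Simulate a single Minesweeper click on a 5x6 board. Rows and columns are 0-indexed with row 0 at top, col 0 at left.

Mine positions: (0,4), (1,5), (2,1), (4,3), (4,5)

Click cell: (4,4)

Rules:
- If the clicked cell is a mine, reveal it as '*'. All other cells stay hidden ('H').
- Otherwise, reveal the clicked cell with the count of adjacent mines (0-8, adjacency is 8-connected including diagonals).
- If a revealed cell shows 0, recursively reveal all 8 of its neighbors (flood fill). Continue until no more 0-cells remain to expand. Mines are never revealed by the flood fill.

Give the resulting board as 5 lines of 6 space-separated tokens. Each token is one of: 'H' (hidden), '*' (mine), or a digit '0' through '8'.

H H H H H H
H H H H H H
H H H H H H
H H H H H H
H H H H 2 H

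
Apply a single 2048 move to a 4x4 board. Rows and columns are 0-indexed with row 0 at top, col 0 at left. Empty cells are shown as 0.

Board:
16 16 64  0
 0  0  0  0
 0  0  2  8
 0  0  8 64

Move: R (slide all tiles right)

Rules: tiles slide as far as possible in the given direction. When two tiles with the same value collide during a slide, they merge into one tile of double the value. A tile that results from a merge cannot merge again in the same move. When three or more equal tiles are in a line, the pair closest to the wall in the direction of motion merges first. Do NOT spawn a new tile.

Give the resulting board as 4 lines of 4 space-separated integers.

Slide right:
row 0: [16, 16, 64, 0] -> [0, 0, 32, 64]
row 1: [0, 0, 0, 0] -> [0, 0, 0, 0]
row 2: [0, 0, 2, 8] -> [0, 0, 2, 8]
row 3: [0, 0, 8, 64] -> [0, 0, 8, 64]

Answer:  0  0 32 64
 0  0  0  0
 0  0  2  8
 0  0  8 64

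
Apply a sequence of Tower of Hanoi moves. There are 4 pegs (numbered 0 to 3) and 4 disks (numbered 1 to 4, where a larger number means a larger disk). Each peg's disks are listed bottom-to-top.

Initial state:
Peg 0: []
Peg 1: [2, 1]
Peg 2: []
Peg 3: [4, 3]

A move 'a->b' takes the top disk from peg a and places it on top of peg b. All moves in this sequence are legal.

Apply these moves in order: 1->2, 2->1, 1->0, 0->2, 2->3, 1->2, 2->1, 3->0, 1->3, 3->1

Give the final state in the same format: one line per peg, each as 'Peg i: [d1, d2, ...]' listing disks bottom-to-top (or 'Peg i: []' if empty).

Answer: Peg 0: [1]
Peg 1: [2]
Peg 2: []
Peg 3: [4, 3]

Derivation:
After move 1 (1->2):
Peg 0: []
Peg 1: [2]
Peg 2: [1]
Peg 3: [4, 3]

After move 2 (2->1):
Peg 0: []
Peg 1: [2, 1]
Peg 2: []
Peg 3: [4, 3]

After move 3 (1->0):
Peg 0: [1]
Peg 1: [2]
Peg 2: []
Peg 3: [4, 3]

After move 4 (0->2):
Peg 0: []
Peg 1: [2]
Peg 2: [1]
Peg 3: [4, 3]

After move 5 (2->3):
Peg 0: []
Peg 1: [2]
Peg 2: []
Peg 3: [4, 3, 1]

After move 6 (1->2):
Peg 0: []
Peg 1: []
Peg 2: [2]
Peg 3: [4, 3, 1]

After move 7 (2->1):
Peg 0: []
Peg 1: [2]
Peg 2: []
Peg 3: [4, 3, 1]

After move 8 (3->0):
Peg 0: [1]
Peg 1: [2]
Peg 2: []
Peg 3: [4, 3]

After move 9 (1->3):
Peg 0: [1]
Peg 1: []
Peg 2: []
Peg 3: [4, 3, 2]

After move 10 (3->1):
Peg 0: [1]
Peg 1: [2]
Peg 2: []
Peg 3: [4, 3]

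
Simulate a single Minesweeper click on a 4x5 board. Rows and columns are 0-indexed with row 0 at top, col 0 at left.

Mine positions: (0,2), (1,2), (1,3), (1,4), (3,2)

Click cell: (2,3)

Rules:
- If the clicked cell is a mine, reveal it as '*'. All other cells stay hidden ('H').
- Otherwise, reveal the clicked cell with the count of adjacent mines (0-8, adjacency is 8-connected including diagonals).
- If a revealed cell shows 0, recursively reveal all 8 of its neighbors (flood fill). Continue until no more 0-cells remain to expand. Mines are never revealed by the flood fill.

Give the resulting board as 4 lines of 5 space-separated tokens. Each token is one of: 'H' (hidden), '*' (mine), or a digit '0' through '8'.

H H H H H
H H H H H
H H H 4 H
H H H H H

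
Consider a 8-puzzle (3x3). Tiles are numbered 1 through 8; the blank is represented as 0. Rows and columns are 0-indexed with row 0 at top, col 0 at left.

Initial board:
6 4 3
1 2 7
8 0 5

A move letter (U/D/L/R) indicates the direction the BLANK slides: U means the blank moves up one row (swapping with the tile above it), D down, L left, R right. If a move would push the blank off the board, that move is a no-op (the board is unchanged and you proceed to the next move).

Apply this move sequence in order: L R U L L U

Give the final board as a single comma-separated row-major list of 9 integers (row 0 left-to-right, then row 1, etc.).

After move 1 (L):
6 4 3
1 2 7
0 8 5

After move 2 (R):
6 4 3
1 2 7
8 0 5

After move 3 (U):
6 4 3
1 0 7
8 2 5

After move 4 (L):
6 4 3
0 1 7
8 2 5

After move 5 (L):
6 4 3
0 1 7
8 2 5

After move 6 (U):
0 4 3
6 1 7
8 2 5

Answer: 0, 4, 3, 6, 1, 7, 8, 2, 5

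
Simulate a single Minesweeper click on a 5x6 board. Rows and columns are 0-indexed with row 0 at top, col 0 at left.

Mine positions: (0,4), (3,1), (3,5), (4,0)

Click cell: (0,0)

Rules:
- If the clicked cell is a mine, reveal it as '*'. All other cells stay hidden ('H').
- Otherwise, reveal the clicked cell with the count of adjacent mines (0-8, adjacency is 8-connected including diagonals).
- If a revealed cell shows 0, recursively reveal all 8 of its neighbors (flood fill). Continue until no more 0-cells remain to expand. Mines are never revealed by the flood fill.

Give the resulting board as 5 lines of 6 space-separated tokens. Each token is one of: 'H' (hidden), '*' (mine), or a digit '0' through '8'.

0 0 0 1 H H
0 0 0 1 1 H
1 1 1 0 1 H
H H 1 0 1 H
H H 1 0 1 H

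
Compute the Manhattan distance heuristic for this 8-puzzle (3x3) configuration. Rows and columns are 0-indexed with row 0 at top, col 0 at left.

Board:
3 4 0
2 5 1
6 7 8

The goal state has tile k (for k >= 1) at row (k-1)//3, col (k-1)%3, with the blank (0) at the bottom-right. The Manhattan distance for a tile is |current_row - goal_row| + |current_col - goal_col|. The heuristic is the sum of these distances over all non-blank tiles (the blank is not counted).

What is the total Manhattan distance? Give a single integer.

Tile 3: (0,0)->(0,2) = 2
Tile 4: (0,1)->(1,0) = 2
Tile 2: (1,0)->(0,1) = 2
Tile 5: (1,1)->(1,1) = 0
Tile 1: (1,2)->(0,0) = 3
Tile 6: (2,0)->(1,2) = 3
Tile 7: (2,1)->(2,0) = 1
Tile 8: (2,2)->(2,1) = 1
Sum: 2 + 2 + 2 + 0 + 3 + 3 + 1 + 1 = 14

Answer: 14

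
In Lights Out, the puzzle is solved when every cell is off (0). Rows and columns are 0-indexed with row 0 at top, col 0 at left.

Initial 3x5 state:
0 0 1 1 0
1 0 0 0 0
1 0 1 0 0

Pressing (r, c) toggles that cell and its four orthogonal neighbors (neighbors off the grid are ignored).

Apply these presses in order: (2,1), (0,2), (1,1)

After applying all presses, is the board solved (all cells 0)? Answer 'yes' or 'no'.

After press 1 at (2,1):
0 0 1 1 0
1 1 0 0 0
0 1 0 0 0

After press 2 at (0,2):
0 1 0 0 0
1 1 1 0 0
0 1 0 0 0

After press 3 at (1,1):
0 0 0 0 0
0 0 0 0 0
0 0 0 0 0

Lights still on: 0

Answer: yes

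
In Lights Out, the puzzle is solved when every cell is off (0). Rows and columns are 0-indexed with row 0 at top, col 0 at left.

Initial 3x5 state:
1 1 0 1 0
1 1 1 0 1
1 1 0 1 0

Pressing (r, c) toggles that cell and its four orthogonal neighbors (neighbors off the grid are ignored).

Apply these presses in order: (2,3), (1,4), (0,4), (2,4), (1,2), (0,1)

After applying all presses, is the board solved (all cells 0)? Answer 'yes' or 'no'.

Answer: no

Derivation:
After press 1 at (2,3):
1 1 0 1 0
1 1 1 1 1
1 1 1 0 1

After press 2 at (1,4):
1 1 0 1 1
1 1 1 0 0
1 1 1 0 0

After press 3 at (0,4):
1 1 0 0 0
1 1 1 0 1
1 1 1 0 0

After press 4 at (2,4):
1 1 0 0 0
1 1 1 0 0
1 1 1 1 1

After press 5 at (1,2):
1 1 1 0 0
1 0 0 1 0
1 1 0 1 1

After press 6 at (0,1):
0 0 0 0 0
1 1 0 1 0
1 1 0 1 1

Lights still on: 7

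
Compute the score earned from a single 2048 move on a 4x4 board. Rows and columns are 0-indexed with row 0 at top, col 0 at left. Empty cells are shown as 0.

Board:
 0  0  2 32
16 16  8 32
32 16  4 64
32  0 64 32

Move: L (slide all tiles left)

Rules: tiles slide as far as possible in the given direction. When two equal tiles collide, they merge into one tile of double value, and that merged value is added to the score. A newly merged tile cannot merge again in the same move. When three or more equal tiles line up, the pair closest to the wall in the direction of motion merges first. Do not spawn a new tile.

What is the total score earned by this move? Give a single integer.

Slide left:
row 0: [0, 0, 2, 32] -> [2, 32, 0, 0]  score +0 (running 0)
row 1: [16, 16, 8, 32] -> [32, 8, 32, 0]  score +32 (running 32)
row 2: [32, 16, 4, 64] -> [32, 16, 4, 64]  score +0 (running 32)
row 3: [32, 0, 64, 32] -> [32, 64, 32, 0]  score +0 (running 32)
Board after move:
 2 32  0  0
32  8 32  0
32 16  4 64
32 64 32  0

Answer: 32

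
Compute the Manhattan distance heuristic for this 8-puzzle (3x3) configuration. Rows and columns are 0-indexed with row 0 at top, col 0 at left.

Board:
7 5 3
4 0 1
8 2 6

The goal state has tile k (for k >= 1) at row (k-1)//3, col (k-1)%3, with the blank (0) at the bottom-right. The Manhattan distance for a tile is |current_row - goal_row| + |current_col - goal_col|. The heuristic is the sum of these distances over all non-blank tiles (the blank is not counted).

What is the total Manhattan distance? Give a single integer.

Tile 7: at (0,0), goal (2,0), distance |0-2|+|0-0| = 2
Tile 5: at (0,1), goal (1,1), distance |0-1|+|1-1| = 1
Tile 3: at (0,2), goal (0,2), distance |0-0|+|2-2| = 0
Tile 4: at (1,0), goal (1,0), distance |1-1|+|0-0| = 0
Tile 1: at (1,2), goal (0,0), distance |1-0|+|2-0| = 3
Tile 8: at (2,0), goal (2,1), distance |2-2|+|0-1| = 1
Tile 2: at (2,1), goal (0,1), distance |2-0|+|1-1| = 2
Tile 6: at (2,2), goal (1,2), distance |2-1|+|2-2| = 1
Sum: 2 + 1 + 0 + 0 + 3 + 1 + 2 + 1 = 10

Answer: 10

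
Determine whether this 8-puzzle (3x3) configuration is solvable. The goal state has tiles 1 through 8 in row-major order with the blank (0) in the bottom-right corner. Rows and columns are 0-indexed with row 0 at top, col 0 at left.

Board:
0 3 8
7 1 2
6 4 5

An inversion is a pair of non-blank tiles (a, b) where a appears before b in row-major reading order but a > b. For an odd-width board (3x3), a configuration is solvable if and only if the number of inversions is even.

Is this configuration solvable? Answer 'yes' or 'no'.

Inversions (pairs i<j in row-major order where tile[i] > tile[j] > 0): 15
15 is odd, so the puzzle is not solvable.

Answer: no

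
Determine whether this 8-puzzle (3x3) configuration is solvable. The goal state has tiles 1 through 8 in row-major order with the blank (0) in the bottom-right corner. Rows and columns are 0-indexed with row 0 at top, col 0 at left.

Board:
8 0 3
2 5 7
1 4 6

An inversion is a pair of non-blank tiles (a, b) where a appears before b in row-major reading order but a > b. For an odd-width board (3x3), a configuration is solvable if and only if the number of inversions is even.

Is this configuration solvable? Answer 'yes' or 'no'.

Inversions (pairs i<j in row-major order where tile[i] > tile[j] > 0): 15
15 is odd, so the puzzle is not solvable.

Answer: no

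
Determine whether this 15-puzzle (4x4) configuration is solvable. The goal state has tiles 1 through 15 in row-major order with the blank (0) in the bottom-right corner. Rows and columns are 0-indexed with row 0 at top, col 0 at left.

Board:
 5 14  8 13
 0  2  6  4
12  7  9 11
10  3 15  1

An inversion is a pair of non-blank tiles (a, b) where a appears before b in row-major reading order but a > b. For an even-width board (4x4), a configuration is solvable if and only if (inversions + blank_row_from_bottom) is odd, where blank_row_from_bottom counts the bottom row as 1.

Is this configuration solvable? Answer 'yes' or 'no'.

Inversions: 55
Blank is in row 1 (0-indexed from top), which is row 3 counting from the bottom (bottom = 1).
55 + 3 = 58, which is even, so the puzzle is not solvable.

Answer: no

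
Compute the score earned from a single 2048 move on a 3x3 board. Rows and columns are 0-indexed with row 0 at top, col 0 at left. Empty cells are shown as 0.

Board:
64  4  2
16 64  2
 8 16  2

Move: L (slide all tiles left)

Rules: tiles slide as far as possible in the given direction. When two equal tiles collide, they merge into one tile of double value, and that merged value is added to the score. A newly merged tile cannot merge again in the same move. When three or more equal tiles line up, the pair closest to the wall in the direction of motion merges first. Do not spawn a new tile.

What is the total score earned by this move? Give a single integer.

Slide left:
row 0: [64, 4, 2] -> [64, 4, 2]  score +0 (running 0)
row 1: [16, 64, 2] -> [16, 64, 2]  score +0 (running 0)
row 2: [8, 16, 2] -> [8, 16, 2]  score +0 (running 0)
Board after move:
64  4  2
16 64  2
 8 16  2

Answer: 0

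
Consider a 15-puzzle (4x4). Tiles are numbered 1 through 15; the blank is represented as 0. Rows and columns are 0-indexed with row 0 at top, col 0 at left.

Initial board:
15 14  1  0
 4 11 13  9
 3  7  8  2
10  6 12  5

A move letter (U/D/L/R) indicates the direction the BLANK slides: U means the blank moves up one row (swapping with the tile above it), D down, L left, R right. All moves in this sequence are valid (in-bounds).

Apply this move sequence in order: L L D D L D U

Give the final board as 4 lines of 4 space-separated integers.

After move 1 (L):
15 14  0  1
 4 11 13  9
 3  7  8  2
10  6 12  5

After move 2 (L):
15  0 14  1
 4 11 13  9
 3  7  8  2
10  6 12  5

After move 3 (D):
15 11 14  1
 4  0 13  9
 3  7  8  2
10  6 12  5

After move 4 (D):
15 11 14  1
 4  7 13  9
 3  0  8  2
10  6 12  5

After move 5 (L):
15 11 14  1
 4  7 13  9
 0  3  8  2
10  6 12  5

After move 6 (D):
15 11 14  1
 4  7 13  9
10  3  8  2
 0  6 12  5

After move 7 (U):
15 11 14  1
 4  7 13  9
 0  3  8  2
10  6 12  5

Answer: 15 11 14  1
 4  7 13  9
 0  3  8  2
10  6 12  5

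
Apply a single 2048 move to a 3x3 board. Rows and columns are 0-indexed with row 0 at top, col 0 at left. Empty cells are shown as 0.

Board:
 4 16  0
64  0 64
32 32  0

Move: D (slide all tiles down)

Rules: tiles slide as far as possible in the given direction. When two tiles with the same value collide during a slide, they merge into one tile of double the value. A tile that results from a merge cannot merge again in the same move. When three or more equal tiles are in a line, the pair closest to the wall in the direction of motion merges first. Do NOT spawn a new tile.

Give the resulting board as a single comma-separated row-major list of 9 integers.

Answer: 4, 0, 0, 64, 16, 0, 32, 32, 64

Derivation:
Slide down:
col 0: [4, 64, 32] -> [4, 64, 32]
col 1: [16, 0, 32] -> [0, 16, 32]
col 2: [0, 64, 0] -> [0, 0, 64]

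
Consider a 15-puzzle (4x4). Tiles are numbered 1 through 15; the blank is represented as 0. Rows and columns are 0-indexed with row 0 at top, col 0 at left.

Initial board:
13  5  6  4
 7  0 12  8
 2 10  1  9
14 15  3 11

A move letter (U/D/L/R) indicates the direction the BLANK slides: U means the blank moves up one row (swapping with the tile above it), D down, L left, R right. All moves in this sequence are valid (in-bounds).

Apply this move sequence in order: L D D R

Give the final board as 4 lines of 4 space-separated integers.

Answer: 13  5  6  4
 2  7 12  8
14 10  1  9
15  0  3 11

Derivation:
After move 1 (L):
13  5  6  4
 0  7 12  8
 2 10  1  9
14 15  3 11

After move 2 (D):
13  5  6  4
 2  7 12  8
 0 10  1  9
14 15  3 11

After move 3 (D):
13  5  6  4
 2  7 12  8
14 10  1  9
 0 15  3 11

After move 4 (R):
13  5  6  4
 2  7 12  8
14 10  1  9
15  0  3 11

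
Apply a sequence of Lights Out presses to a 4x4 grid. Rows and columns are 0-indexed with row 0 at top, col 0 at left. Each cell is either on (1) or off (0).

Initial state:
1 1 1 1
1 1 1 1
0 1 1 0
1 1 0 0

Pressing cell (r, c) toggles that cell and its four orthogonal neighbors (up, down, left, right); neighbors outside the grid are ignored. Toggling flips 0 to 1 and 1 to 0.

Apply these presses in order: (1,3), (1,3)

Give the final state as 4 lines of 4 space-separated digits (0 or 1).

Answer: 1 1 1 1
1 1 1 1
0 1 1 0
1 1 0 0

Derivation:
After press 1 at (1,3):
1 1 1 0
1 1 0 0
0 1 1 1
1 1 0 0

After press 2 at (1,3):
1 1 1 1
1 1 1 1
0 1 1 0
1 1 0 0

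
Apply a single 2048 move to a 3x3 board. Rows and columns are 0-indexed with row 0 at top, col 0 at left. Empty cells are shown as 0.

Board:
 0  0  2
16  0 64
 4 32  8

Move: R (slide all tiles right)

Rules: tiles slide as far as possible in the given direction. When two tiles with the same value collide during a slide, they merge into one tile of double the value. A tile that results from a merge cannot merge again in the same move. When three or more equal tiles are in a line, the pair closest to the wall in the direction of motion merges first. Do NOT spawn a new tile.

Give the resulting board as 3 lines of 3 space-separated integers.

Answer:  0  0  2
 0 16 64
 4 32  8

Derivation:
Slide right:
row 0: [0, 0, 2] -> [0, 0, 2]
row 1: [16, 0, 64] -> [0, 16, 64]
row 2: [4, 32, 8] -> [4, 32, 8]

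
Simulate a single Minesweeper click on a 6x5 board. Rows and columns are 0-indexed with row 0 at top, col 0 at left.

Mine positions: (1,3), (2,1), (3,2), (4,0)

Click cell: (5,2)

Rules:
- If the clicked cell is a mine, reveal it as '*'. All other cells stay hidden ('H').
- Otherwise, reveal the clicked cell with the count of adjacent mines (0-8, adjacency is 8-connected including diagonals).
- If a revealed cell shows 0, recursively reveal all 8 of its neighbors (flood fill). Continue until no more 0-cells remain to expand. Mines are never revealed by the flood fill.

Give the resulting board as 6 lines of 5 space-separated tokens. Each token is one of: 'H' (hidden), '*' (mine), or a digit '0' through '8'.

H H H H H
H H H H H
H H H 2 1
H H H 1 0
H 2 1 1 0
H 1 0 0 0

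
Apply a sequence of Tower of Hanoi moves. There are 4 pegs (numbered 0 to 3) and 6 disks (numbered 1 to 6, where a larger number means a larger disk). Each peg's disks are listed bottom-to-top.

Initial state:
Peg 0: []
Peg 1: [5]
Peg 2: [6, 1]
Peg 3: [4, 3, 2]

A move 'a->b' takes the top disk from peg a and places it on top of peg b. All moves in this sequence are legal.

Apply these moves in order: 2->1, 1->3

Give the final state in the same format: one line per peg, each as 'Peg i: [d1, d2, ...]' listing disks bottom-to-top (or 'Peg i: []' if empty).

Answer: Peg 0: []
Peg 1: [5]
Peg 2: [6]
Peg 3: [4, 3, 2, 1]

Derivation:
After move 1 (2->1):
Peg 0: []
Peg 1: [5, 1]
Peg 2: [6]
Peg 3: [4, 3, 2]

After move 2 (1->3):
Peg 0: []
Peg 1: [5]
Peg 2: [6]
Peg 3: [4, 3, 2, 1]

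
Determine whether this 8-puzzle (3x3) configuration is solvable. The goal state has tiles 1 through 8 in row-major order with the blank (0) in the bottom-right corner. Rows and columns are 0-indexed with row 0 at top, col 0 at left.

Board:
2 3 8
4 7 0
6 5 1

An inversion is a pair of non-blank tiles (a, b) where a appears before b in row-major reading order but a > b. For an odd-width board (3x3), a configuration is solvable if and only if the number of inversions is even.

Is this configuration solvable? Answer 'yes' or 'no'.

Inversions (pairs i<j in row-major order where tile[i] > tile[j] > 0): 14
14 is even, so the puzzle is solvable.

Answer: yes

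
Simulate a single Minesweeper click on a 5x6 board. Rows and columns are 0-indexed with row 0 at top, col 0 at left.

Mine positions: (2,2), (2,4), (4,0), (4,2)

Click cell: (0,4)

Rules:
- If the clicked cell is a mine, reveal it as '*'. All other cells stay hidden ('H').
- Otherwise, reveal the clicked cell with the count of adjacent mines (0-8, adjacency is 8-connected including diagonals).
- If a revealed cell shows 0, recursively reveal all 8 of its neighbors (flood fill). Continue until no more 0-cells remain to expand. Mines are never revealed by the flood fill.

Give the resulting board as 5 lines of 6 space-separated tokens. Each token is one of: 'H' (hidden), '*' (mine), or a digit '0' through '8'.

0 0 0 0 0 0
0 1 1 2 1 1
0 1 H H H H
1 3 H H H H
H H H H H H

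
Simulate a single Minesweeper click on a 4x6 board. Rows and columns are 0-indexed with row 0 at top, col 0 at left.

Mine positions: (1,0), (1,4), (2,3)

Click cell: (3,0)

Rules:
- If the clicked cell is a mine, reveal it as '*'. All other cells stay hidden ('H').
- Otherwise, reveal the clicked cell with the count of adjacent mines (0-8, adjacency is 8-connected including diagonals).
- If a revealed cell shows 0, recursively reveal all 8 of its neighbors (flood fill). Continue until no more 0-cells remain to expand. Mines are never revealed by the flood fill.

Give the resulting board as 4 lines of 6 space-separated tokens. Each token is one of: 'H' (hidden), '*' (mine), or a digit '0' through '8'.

H H H H H H
H H H H H H
1 1 1 H H H
0 0 1 H H H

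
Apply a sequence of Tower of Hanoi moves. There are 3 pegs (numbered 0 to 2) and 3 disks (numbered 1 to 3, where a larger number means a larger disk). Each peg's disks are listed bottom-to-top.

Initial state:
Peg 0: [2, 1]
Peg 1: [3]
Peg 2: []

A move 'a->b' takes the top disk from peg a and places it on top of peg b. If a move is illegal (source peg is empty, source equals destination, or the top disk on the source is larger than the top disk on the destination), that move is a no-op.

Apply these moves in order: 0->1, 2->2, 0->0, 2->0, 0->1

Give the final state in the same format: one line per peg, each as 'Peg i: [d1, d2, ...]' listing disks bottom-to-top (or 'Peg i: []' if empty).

Answer: Peg 0: [2]
Peg 1: [3, 1]
Peg 2: []

Derivation:
After move 1 (0->1):
Peg 0: [2]
Peg 1: [3, 1]
Peg 2: []

After move 2 (2->2):
Peg 0: [2]
Peg 1: [3, 1]
Peg 2: []

After move 3 (0->0):
Peg 0: [2]
Peg 1: [3, 1]
Peg 2: []

After move 4 (2->0):
Peg 0: [2]
Peg 1: [3, 1]
Peg 2: []

After move 5 (0->1):
Peg 0: [2]
Peg 1: [3, 1]
Peg 2: []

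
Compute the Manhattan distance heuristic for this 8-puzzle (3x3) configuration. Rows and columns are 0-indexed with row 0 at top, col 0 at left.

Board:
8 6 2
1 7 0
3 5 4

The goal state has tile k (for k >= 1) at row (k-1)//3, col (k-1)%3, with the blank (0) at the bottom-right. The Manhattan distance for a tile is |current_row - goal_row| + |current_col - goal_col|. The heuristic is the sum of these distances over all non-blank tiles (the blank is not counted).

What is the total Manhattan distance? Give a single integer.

Answer: 17

Derivation:
Tile 8: at (0,0), goal (2,1), distance |0-2|+|0-1| = 3
Tile 6: at (0,1), goal (1,2), distance |0-1|+|1-2| = 2
Tile 2: at (0,2), goal (0,1), distance |0-0|+|2-1| = 1
Tile 1: at (1,0), goal (0,0), distance |1-0|+|0-0| = 1
Tile 7: at (1,1), goal (2,0), distance |1-2|+|1-0| = 2
Tile 3: at (2,0), goal (0,2), distance |2-0|+|0-2| = 4
Tile 5: at (2,1), goal (1,1), distance |2-1|+|1-1| = 1
Tile 4: at (2,2), goal (1,0), distance |2-1|+|2-0| = 3
Sum: 3 + 2 + 1 + 1 + 2 + 4 + 1 + 3 = 17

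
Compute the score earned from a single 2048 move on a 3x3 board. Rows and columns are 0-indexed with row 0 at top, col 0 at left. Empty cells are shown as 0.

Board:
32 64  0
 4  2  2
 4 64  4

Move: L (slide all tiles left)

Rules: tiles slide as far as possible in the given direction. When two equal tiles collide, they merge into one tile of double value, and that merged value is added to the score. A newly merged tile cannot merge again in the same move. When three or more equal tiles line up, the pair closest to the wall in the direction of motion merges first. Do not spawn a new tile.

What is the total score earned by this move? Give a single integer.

Slide left:
row 0: [32, 64, 0] -> [32, 64, 0]  score +0 (running 0)
row 1: [4, 2, 2] -> [4, 4, 0]  score +4 (running 4)
row 2: [4, 64, 4] -> [4, 64, 4]  score +0 (running 4)
Board after move:
32 64  0
 4  4  0
 4 64  4

Answer: 4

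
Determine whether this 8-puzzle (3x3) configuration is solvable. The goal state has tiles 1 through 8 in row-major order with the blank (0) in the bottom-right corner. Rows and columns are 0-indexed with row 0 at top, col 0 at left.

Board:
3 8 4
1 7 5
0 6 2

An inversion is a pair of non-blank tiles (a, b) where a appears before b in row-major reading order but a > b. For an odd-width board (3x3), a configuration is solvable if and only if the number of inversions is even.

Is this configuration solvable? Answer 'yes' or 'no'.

Inversions (pairs i<j in row-major order where tile[i] > tile[j] > 0): 15
15 is odd, so the puzzle is not solvable.

Answer: no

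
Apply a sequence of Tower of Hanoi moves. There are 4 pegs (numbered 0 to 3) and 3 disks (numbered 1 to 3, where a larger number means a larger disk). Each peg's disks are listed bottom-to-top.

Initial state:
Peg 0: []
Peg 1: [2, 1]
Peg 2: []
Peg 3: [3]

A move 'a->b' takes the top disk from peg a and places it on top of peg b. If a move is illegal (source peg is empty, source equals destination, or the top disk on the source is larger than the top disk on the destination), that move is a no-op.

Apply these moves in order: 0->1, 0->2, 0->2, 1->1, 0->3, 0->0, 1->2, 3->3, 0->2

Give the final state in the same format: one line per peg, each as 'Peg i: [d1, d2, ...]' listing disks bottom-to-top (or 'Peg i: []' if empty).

Answer: Peg 0: []
Peg 1: [2]
Peg 2: [1]
Peg 3: [3]

Derivation:
After move 1 (0->1):
Peg 0: []
Peg 1: [2, 1]
Peg 2: []
Peg 3: [3]

After move 2 (0->2):
Peg 0: []
Peg 1: [2, 1]
Peg 2: []
Peg 3: [3]

After move 3 (0->2):
Peg 0: []
Peg 1: [2, 1]
Peg 2: []
Peg 3: [3]

After move 4 (1->1):
Peg 0: []
Peg 1: [2, 1]
Peg 2: []
Peg 3: [3]

After move 5 (0->3):
Peg 0: []
Peg 1: [2, 1]
Peg 2: []
Peg 3: [3]

After move 6 (0->0):
Peg 0: []
Peg 1: [2, 1]
Peg 2: []
Peg 3: [3]

After move 7 (1->2):
Peg 0: []
Peg 1: [2]
Peg 2: [1]
Peg 3: [3]

After move 8 (3->3):
Peg 0: []
Peg 1: [2]
Peg 2: [1]
Peg 3: [3]

After move 9 (0->2):
Peg 0: []
Peg 1: [2]
Peg 2: [1]
Peg 3: [3]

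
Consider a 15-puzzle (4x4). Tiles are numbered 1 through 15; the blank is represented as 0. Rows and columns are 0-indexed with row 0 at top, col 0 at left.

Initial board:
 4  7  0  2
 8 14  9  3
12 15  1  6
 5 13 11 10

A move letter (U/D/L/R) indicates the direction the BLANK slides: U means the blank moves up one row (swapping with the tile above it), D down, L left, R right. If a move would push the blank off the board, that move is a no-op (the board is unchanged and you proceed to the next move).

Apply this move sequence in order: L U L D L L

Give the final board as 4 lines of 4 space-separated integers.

After move 1 (L):
 4  0  7  2
 8 14  9  3
12 15  1  6
 5 13 11 10

After move 2 (U):
 4  0  7  2
 8 14  9  3
12 15  1  6
 5 13 11 10

After move 3 (L):
 0  4  7  2
 8 14  9  3
12 15  1  6
 5 13 11 10

After move 4 (D):
 8  4  7  2
 0 14  9  3
12 15  1  6
 5 13 11 10

After move 5 (L):
 8  4  7  2
 0 14  9  3
12 15  1  6
 5 13 11 10

After move 6 (L):
 8  4  7  2
 0 14  9  3
12 15  1  6
 5 13 11 10

Answer:  8  4  7  2
 0 14  9  3
12 15  1  6
 5 13 11 10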